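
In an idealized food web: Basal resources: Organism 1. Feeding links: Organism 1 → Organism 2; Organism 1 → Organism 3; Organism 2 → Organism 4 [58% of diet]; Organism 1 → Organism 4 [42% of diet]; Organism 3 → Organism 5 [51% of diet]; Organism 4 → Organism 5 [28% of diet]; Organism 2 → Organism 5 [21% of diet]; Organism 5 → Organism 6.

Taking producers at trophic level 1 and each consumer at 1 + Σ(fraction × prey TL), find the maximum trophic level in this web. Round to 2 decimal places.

4.16

Organism 2: 1 + 1 = 2
Organism 3: 1 + 1 = 2
Organism 4: 1 + (0.58×2 + 0.42×1) = 2.58
Organism 5: 1 + (0.51×2 + 0.28×2.58 + 0.21×2) = 3.1624
Organism 6: 1 + 3.1624 = 4.1624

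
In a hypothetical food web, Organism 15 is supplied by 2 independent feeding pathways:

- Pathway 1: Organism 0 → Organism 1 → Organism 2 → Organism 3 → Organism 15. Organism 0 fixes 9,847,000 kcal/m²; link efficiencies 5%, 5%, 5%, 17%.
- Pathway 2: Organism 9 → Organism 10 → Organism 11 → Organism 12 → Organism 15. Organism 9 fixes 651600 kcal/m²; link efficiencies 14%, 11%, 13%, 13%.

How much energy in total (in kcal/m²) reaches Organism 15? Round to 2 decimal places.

378.83 kcal/m²

Pathway 1: 9847000 × 0.05 × 0.05 × 0.05 × 0.17 = 209.24875 kcal/m²
Pathway 2: 651600 × 0.14 × 0.11 × 0.13 × 0.13 = 169.585416 kcal/m²
Total at Organism 15: 209.24875 + 169.585416 = 378.834166 kcal/m²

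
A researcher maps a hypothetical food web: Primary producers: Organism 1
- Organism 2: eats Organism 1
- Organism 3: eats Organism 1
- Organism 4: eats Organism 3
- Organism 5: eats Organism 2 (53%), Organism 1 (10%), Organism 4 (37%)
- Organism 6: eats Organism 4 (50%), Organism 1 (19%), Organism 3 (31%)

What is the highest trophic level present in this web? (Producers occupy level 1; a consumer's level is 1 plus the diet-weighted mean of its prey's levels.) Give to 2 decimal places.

Organism 2: 1 + 1 = 2
Organism 3: 1 + 1 = 2
Organism 4: 1 + 2 = 3
Organism 5: 1 + (0.53×2 + 0.1×1 + 0.37×3) = 3.27
Organism 6: 1 + (0.5×3 + 0.19×1 + 0.31×2) = 3.31

3.31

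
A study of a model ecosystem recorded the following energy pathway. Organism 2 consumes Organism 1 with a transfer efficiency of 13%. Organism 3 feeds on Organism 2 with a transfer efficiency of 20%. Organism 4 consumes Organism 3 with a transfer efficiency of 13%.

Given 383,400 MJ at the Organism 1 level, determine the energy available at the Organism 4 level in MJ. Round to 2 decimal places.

1295.89 MJ

Organism 2: 383400 × 0.13 = 49842 MJ
Organism 3: 49842 × 0.2 = 9968.4 MJ
Organism 4: 9968.4 × 0.13 = 1295.892 MJ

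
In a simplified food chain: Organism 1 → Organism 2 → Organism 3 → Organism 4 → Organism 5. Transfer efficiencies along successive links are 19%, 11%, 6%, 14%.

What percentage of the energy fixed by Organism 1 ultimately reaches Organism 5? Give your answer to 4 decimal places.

0.0176%

Product of link efficiencies: 0.19 × 0.11 × 0.06 × 0.14 = 0.00017556
As a percentage: 0.00017556 × 100 = 0.0176%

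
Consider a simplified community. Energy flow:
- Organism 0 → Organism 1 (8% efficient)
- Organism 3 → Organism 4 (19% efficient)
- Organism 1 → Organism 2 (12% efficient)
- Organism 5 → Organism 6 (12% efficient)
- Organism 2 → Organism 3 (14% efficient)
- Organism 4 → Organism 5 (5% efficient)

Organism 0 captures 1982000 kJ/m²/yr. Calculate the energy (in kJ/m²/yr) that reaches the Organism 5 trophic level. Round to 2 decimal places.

25.31 kJ/m²/yr

Organism 1: 1982000 × 0.08 = 158560 kJ/m²/yr
Organism 2: 158560 × 0.12 = 19027.2 kJ/m²/yr
Organism 3: 19027.2 × 0.14 = 2663.808 kJ/m²/yr
Organism 4: 2663.808 × 0.19 = 506.12352 kJ/m²/yr
Organism 5: 506.12352 × 0.05 = 25.306176 kJ/m²/yr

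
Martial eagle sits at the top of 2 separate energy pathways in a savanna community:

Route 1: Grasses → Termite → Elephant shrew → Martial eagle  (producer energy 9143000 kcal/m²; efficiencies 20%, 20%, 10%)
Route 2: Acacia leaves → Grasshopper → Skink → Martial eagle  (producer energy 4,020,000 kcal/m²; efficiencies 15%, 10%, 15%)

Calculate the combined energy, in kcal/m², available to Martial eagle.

45617 kcal/m²

Route 1: 9143000 × 0.2 × 0.2 × 0.1 = 36572 kcal/m²
Route 2: 4020000 × 0.15 × 0.1 × 0.15 = 9045 kcal/m²
Total at Martial eagle: 36572 + 9045 = 45617 kcal/m²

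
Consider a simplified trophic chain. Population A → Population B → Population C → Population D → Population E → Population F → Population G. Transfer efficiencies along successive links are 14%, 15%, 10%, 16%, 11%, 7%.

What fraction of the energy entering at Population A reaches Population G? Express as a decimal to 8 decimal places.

Product of link efficiencies: 0.14 × 0.15 × 0.1 × 0.16 × 0.11 × 0.07 = 0.0000025872

0.00000259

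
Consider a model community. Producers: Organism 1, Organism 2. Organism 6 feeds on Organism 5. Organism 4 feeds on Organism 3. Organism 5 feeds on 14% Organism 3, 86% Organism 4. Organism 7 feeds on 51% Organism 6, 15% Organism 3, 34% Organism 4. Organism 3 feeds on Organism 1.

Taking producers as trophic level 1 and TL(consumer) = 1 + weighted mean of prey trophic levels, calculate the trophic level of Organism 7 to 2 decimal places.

Organism 3: 1 + 1 = 2
Organism 4: 1 + 2 = 3
Organism 5: 1 + (0.14×2 + 0.86×3) = 3.86
Organism 6: 1 + 3.86 = 4.86
Organism 7: 1 + (0.51×4.86 + 0.15×2 + 0.34×3) = 4.7986

4.80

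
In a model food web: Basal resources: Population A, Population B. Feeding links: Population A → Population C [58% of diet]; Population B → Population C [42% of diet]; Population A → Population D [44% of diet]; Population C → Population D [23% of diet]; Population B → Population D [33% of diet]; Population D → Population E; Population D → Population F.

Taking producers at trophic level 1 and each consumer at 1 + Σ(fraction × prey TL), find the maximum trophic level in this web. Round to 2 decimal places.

3.23

Population C: 1 + (0.58×1 + 0.42×1) = 2
Population D: 1 + (0.44×1 + 0.23×2 + 0.33×1) = 2.23
Population E: 1 + 2.23 = 3.23
Population F: 1 + 2.23 = 3.23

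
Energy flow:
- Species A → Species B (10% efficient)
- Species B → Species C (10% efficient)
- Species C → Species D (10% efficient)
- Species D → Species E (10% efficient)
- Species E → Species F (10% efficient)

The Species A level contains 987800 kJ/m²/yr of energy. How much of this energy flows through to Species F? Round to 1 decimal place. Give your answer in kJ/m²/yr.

Species B: 987800 × 0.1 = 98780 kJ/m²/yr
Species C: 98780 × 0.1 = 9878 kJ/m²/yr
Species D: 9878 × 0.1 = 987.8 kJ/m²/yr
Species E: 987.8 × 0.1 = 98.78 kJ/m²/yr
Species F: 98.78 × 0.1 = 9.878 kJ/m²/yr

9.9 kJ/m²/yr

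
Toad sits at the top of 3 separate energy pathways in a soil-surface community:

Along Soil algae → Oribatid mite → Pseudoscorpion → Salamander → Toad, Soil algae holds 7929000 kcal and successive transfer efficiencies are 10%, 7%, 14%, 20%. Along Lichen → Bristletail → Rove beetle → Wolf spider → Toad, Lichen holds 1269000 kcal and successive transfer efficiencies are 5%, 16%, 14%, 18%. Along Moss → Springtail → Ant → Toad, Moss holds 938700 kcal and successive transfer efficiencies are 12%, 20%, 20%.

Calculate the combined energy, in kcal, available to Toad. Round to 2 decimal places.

Via Soil algae: 7929000 × 0.1 × 0.07 × 0.14 × 0.2 = 1554.084 kcal
Via Lichen: 1269000 × 0.05 × 0.16 × 0.14 × 0.18 = 255.8304 kcal
Via Moss: 938700 × 0.12 × 0.2 × 0.2 = 4505.76 kcal
Total at Toad: 1554.084 + 255.8304 + 4505.76 = 6315.6744 kcal

6315.67 kcal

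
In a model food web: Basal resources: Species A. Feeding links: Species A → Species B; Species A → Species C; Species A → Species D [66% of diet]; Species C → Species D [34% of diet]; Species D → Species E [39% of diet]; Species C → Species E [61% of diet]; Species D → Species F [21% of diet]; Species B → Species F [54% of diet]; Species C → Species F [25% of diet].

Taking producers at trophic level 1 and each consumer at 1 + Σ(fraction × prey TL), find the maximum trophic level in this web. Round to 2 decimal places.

3.13

Species B: 1 + 1 = 2
Species C: 1 + 1 = 2
Species D: 1 + (0.66×1 + 0.34×2) = 2.34
Species E: 1 + (0.39×2.34 + 0.61×2) = 3.1326
Species F: 1 + (0.21×2.34 + 0.54×2 + 0.25×2) = 3.0714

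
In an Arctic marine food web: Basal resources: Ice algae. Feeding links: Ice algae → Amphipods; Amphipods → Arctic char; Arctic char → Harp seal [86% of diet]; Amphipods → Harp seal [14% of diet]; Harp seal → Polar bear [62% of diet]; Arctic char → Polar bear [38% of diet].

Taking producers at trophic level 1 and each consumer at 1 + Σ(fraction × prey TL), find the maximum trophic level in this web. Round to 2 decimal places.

Amphipods: 1 + 1 = 2
Arctic char: 1 + 2 = 3
Harp seal: 1 + (0.86×3 + 0.14×2) = 3.86
Polar bear: 1 + (0.62×3.86 + 0.38×3) = 4.5332

4.53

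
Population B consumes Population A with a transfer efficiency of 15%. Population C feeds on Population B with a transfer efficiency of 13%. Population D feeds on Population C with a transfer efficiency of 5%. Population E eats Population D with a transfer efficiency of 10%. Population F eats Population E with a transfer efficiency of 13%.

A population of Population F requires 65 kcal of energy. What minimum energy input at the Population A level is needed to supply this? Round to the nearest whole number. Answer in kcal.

5128205 kcal

Cumulative transfer efficiency: 0.15 × 0.13 × 0.05 × 0.1 × 0.13 = 0.000012675
Population A energy = 65 / 0.000012675 = 5128205 kcal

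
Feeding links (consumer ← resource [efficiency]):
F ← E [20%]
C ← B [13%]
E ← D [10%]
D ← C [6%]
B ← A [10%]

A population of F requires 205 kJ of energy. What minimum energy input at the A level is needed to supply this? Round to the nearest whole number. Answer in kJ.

13141026 kJ

Cumulative transfer efficiency: 0.1 × 0.13 × 0.06 × 0.1 × 0.2 = 0.0000156
A energy = 205 / 0.0000156 = 13141026 kJ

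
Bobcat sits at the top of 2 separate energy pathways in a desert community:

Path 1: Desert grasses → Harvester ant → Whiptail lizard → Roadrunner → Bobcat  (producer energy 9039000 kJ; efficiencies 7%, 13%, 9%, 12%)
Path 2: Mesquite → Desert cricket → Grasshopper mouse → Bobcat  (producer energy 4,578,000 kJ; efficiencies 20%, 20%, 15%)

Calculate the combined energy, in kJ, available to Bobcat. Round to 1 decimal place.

Path 1: 9039000 × 0.07 × 0.13 × 0.09 × 0.12 = 888.35292 kJ
Path 2: 4578000 × 0.2 × 0.2 × 0.15 = 27468 kJ
Total at Bobcat: 888.35292 + 27468 = 28356.35292 kJ

28356.4 kJ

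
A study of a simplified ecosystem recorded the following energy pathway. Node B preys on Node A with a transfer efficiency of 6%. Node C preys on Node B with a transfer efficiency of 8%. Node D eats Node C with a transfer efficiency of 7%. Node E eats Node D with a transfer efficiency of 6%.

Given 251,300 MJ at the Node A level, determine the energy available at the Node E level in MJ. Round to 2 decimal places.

Node B: 251300 × 0.06 = 15078 MJ
Node C: 15078 × 0.08 = 1206.24 MJ
Node D: 1206.24 × 0.07 = 84.4368 MJ
Node E: 84.4368 × 0.06 = 5.066208 MJ

5.07 MJ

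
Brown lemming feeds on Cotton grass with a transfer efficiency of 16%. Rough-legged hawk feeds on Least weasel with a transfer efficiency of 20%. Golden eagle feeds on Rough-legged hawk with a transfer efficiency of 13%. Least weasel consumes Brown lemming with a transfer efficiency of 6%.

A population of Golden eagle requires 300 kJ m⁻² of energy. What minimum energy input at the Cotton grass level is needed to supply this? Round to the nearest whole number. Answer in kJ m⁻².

Cumulative transfer efficiency: 0.16 × 0.06 × 0.2 × 0.13 = 0.0002496
Cotton grass energy = 300 / 0.0002496 = 1201923 kJ m⁻²

1201923 kJ m⁻²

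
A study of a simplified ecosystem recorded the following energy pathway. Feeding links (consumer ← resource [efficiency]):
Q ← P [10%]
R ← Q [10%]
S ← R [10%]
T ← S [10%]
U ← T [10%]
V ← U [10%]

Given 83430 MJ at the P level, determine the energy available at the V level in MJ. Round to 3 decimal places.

Q: 83430 × 0.1 = 8343 MJ
R: 8343 × 0.1 = 834.3 MJ
S: 834.3 × 0.1 = 83.43 MJ
T: 83.43 × 0.1 = 8.343 MJ
U: 8.343 × 0.1 = 0.8343 MJ
V: 0.8343 × 0.1 = 0.08343 MJ

0.083 MJ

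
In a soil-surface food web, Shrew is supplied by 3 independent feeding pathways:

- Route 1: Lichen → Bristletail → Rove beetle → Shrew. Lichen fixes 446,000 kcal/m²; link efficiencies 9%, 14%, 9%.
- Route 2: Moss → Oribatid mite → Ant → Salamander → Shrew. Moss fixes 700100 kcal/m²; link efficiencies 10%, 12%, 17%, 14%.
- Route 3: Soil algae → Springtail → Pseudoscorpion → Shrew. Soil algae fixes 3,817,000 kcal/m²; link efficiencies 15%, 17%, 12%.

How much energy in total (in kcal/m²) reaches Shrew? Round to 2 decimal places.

Route 1: 446000 × 0.09 × 0.14 × 0.09 = 505.764 kcal/m²
Route 2: 700100 × 0.1 × 0.12 × 0.17 × 0.14 = 199.94856 kcal/m²
Route 3: 3817000 × 0.15 × 0.17 × 0.12 = 11680.02 kcal/m²
Total at Shrew: 505.764 + 199.94856 + 11680.02 = 12385.73256 kcal/m²

12385.73 kcal/m²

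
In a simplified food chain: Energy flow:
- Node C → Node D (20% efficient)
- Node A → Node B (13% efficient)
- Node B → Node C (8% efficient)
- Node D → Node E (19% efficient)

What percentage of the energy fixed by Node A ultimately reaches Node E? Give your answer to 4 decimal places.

Product of link efficiencies: 0.13 × 0.08 × 0.2 × 0.19 = 0.0003952
As a percentage: 0.0003952 × 100 = 0.0395%

0.0395%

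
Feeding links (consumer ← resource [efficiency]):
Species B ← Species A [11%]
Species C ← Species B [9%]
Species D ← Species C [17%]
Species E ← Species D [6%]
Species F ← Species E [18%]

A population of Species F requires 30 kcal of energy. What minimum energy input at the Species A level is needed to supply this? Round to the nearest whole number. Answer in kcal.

Cumulative transfer efficiency: 0.11 × 0.09 × 0.17 × 0.06 × 0.18 = 0.0000181764
Species A energy = 30 / 0.0000181764 = 1650492 kcal

1650492 kcal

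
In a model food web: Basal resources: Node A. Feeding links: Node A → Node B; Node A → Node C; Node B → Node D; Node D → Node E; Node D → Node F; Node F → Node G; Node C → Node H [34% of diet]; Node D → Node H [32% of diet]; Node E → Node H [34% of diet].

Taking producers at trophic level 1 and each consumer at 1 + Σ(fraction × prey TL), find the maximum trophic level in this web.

5

Node B: 1 + 1 = 2
Node C: 1 + 1 = 2
Node D: 1 + 2 = 3
Node E: 1 + 3 = 4
Node F: 1 + 3 = 4
Node G: 1 + 4 = 5
Node H: 1 + (0.34×2 + 0.32×3 + 0.34×4) = 4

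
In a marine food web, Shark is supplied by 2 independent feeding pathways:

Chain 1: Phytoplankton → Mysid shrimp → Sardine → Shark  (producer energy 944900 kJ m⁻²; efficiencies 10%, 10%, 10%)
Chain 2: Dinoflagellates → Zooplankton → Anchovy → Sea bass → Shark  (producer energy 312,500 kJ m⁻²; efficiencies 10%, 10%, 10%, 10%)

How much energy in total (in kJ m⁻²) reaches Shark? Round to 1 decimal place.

Chain 1: 944900 × 0.1 × 0.1 × 0.1 = 944.9 kJ m⁻²
Chain 2: 312500 × 0.1 × 0.1 × 0.1 × 0.1 = 31.25 kJ m⁻²
Total at Shark: 944.9 + 31.25 = 976.15 kJ m⁻²

976.2 kJ m⁻²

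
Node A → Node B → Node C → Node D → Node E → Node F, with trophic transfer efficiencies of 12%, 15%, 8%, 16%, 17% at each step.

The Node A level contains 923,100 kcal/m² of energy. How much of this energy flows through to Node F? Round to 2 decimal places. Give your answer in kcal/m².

Node B: 923100 × 0.12 = 110772 kcal/m²
Node C: 110772 × 0.15 = 16615.8 kcal/m²
Node D: 16615.8 × 0.08 = 1329.264 kcal/m²
Node E: 1329.264 × 0.16 = 212.68224 kcal/m²
Node F: 212.68224 × 0.17 = 36.1559808 kcal/m²

36.16 kcal/m²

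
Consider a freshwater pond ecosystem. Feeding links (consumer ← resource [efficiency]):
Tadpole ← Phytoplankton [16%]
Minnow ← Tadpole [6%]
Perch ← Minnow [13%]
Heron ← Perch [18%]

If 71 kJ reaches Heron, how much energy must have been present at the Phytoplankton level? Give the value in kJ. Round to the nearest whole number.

316061 kJ

Cumulative transfer efficiency: 0.16 × 0.06 × 0.13 × 0.18 = 0.00022464
Phytoplankton energy = 71 / 0.00022464 = 316061 kJ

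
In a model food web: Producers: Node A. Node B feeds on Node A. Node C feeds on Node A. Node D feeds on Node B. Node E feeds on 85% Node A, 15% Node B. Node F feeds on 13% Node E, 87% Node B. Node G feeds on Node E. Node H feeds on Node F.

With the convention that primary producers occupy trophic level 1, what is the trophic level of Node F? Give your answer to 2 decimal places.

3.02

Node B: 1 + 1 = 2
Node C: 1 + 1 = 2
Node D: 1 + 2 = 3
Node E: 1 + (0.85×1 + 0.15×2) = 2.15
Node F: 1 + (0.13×2.15 + 0.87×2) = 3.0195
Node G: 1 + 2.15 = 3.15
Node H: 1 + 3.0195 = 4.0195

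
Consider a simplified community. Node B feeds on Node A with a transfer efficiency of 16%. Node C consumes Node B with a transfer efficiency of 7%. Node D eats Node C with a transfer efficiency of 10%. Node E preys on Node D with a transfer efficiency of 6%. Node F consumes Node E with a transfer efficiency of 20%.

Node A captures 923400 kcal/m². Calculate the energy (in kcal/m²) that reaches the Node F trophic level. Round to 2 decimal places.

Node B: 923400 × 0.16 = 147744 kcal/m²
Node C: 147744 × 0.07 = 10342.08 kcal/m²
Node D: 10342.08 × 0.1 = 1034.208 kcal/m²
Node E: 1034.208 × 0.06 = 62.05248 kcal/m²
Node F: 62.05248 × 0.2 = 12.410496 kcal/m²

12.41 kcal/m²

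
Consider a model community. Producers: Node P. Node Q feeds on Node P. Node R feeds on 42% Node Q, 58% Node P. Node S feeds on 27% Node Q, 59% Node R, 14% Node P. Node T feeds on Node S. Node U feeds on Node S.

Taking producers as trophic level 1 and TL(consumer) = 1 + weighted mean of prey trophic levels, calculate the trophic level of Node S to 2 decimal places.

Node Q: 1 + 1 = 2
Node R: 1 + (0.42×2 + 0.58×1) = 2.42
Node S: 1 + (0.27×2 + 0.59×2.42 + 0.14×1) = 3.1078
Node T: 1 + 3.1078 = 4.1078
Node U: 1 + 3.1078 = 4.1078

3.11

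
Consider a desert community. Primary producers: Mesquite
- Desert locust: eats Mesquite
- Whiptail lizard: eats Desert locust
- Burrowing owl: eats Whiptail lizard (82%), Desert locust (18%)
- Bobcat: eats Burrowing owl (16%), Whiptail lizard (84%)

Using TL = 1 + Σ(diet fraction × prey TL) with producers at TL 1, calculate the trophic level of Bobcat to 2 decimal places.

Desert locust: 1 + 1 = 2
Whiptail lizard: 1 + 2 = 3
Burrowing owl: 1 + (0.82×3 + 0.18×2) = 3.82
Bobcat: 1 + (0.16×3.82 + 0.84×3) = 4.1312

4.13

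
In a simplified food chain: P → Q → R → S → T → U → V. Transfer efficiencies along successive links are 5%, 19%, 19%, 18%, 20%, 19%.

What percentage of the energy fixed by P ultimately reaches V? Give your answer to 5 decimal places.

Product of link efficiencies: 0.05 × 0.19 × 0.19 × 0.18 × 0.2 × 0.19 = 0.0000123462
As a percentage: 0.0000123462 × 100 = 0.00123%

0.00123%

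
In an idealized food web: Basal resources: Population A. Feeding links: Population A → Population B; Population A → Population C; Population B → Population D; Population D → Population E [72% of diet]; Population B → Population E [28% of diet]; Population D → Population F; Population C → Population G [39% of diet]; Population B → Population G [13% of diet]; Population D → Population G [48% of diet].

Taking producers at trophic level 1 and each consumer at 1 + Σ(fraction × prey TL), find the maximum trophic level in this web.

Population B: 1 + 1 = 2
Population C: 1 + 1 = 2
Population D: 1 + 2 = 3
Population E: 1 + (0.72×3 + 0.28×2) = 3.72
Population F: 1 + 3 = 4
Population G: 1 + (0.39×2 + 0.13×2 + 0.48×3) = 3.48

4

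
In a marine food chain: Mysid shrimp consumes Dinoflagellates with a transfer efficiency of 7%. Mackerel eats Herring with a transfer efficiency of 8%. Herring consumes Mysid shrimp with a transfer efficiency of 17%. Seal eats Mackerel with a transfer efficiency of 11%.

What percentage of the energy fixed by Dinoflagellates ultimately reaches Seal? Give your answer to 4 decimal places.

Product of link efficiencies: 0.07 × 0.17 × 0.08 × 0.11 = 0.00010472
As a percentage: 0.00010472 × 100 = 0.0105%

0.0105%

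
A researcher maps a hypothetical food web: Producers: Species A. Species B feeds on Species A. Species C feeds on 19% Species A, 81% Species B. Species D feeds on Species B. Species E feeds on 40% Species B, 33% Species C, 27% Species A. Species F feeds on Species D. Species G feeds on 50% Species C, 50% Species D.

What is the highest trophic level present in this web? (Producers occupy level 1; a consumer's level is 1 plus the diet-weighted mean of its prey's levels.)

4

Species B: 1 + 1 = 2
Species C: 1 + (0.19×1 + 0.81×2) = 2.81
Species D: 1 + 2 = 3
Species E: 1 + (0.4×2 + 0.33×2.81 + 0.27×1) = 2.9973
Species F: 1 + 3 = 4
Species G: 1 + (0.5×2.81 + 0.5×3) = 3.905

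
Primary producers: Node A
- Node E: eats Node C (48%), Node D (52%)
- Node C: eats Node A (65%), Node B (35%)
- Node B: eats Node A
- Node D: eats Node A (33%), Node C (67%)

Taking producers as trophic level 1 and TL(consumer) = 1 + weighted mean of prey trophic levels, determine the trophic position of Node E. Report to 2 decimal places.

3.64

Node B: 1 + 1 = 2
Node C: 1 + (0.65×1 + 0.35×2) = 2.35
Node D: 1 + (0.33×1 + 0.67×2.35) = 2.9045
Node E: 1 + (0.48×2.35 + 0.52×2.9045) = 3.63834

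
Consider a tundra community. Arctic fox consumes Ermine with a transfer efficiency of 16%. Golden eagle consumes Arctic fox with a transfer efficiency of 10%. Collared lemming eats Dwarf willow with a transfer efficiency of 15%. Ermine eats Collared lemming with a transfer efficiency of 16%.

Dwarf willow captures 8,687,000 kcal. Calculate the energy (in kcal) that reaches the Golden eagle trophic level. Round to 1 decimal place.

Collared lemming: 8687000 × 0.15 = 1303050 kcal
Ermine: 1303050 × 0.16 = 208488 kcal
Arctic fox: 208488 × 0.16 = 33358.08 kcal
Golden eagle: 33358.08 × 0.1 = 3335.808 kcal

3335.8 kcal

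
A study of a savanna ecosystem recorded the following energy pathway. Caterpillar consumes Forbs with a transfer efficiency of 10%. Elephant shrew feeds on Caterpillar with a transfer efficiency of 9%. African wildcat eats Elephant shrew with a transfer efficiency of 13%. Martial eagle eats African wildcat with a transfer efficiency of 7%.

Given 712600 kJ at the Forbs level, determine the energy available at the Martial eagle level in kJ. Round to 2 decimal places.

58.36 kJ

Caterpillar: 712600 × 0.1 = 71260 kJ
Elephant shrew: 71260 × 0.09 = 6413.4 kJ
African wildcat: 6413.4 × 0.13 = 833.742 kJ
Martial eagle: 833.742 × 0.07 = 58.36194 kJ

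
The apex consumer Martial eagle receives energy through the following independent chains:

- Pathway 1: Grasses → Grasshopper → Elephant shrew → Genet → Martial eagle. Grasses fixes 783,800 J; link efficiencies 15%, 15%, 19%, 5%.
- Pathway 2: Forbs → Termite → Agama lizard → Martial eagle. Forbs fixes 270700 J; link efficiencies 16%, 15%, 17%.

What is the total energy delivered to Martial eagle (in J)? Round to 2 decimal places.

Pathway 1: 783800 × 0.15 × 0.15 × 0.19 × 0.05 = 167.53725 J
Pathway 2: 270700 × 0.16 × 0.15 × 0.17 = 1104.456 J
Total at Martial eagle: 167.53725 + 1104.456 = 1271.99325 J

1271.99 J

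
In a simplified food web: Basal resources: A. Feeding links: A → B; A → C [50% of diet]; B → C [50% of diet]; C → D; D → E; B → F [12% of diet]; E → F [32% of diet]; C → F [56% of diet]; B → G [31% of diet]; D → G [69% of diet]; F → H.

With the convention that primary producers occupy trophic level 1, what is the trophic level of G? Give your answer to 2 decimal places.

B: 1 + 1 = 2
C: 1 + (0.5×1 + 0.5×2) = 2.5
D: 1 + 2.5 = 3.5
E: 1 + 3.5 = 4.5
F: 1 + (0.12×2 + 0.32×4.5 + 0.56×2.5) = 4.08
G: 1 + (0.31×2 + 0.69×3.5) = 4.035
H: 1 + 4.08 = 5.08

4.04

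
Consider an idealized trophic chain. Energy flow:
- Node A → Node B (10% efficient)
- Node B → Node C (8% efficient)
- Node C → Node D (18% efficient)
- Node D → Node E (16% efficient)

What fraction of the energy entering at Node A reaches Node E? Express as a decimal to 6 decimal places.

Product of link efficiencies: 0.1 × 0.08 × 0.18 × 0.16 = 0.0002304

0.000230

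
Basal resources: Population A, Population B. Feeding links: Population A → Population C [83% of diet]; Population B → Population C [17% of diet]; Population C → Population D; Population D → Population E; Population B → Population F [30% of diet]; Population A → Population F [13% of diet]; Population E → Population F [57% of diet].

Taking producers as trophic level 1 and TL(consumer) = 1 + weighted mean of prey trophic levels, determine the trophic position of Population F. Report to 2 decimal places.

3.71

Population C: 1 + (0.83×1 + 0.17×1) = 2
Population D: 1 + 2 = 3
Population E: 1 + 3 = 4
Population F: 1 + (0.3×1 + 0.13×1 + 0.57×4) = 3.71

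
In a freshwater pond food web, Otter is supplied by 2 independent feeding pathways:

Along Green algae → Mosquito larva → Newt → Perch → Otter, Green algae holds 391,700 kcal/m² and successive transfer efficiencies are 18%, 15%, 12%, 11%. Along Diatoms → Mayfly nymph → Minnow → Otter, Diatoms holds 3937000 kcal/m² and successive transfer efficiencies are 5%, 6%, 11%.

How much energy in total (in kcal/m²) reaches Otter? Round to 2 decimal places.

Via Green algae: 391700 × 0.18 × 0.15 × 0.12 × 0.11 = 139.60188 kcal/m²
Via Diatoms: 3937000 × 0.05 × 0.06 × 0.11 = 1299.21 kcal/m²
Total at Otter: 139.60188 + 1299.21 = 1438.81188 kcal/m²

1438.81 kcal/m²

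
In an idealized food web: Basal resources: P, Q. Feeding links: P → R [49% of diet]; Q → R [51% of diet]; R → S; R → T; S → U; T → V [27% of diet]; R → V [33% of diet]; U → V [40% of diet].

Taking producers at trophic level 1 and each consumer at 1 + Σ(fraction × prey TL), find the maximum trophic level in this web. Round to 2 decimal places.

R: 1 + (0.49×1 + 0.51×1) = 2
S: 1 + 2 = 3
T: 1 + 2 = 3
U: 1 + 3 = 4
V: 1 + (0.27×3 + 0.33×2 + 0.4×4) = 4.07

4.07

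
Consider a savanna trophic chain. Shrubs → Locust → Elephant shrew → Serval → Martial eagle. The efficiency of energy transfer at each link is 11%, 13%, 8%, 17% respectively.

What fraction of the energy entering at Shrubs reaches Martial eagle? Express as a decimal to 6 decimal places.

Product of link efficiencies: 0.11 × 0.13 × 0.08 × 0.17 = 0.00019448

0.000194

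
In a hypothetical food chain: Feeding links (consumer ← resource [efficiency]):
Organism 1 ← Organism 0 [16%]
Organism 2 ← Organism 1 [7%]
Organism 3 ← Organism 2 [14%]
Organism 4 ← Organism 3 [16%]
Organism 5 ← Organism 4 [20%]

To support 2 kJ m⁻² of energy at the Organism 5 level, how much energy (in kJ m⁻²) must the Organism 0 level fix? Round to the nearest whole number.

39860 kJ m⁻²

Cumulative transfer efficiency: 0.16 × 0.07 × 0.14 × 0.16 × 0.2 = 0.000050176
Organism 0 energy = 2 / 0.000050176 = 39860 kJ m⁻²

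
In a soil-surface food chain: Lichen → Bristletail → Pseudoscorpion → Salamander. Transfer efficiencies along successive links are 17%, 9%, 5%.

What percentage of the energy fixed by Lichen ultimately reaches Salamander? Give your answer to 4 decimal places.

Product of link efficiencies: 0.17 × 0.09 × 0.05 = 0.000765
As a percentage: 0.000765 × 100 = 0.0765%

0.0765%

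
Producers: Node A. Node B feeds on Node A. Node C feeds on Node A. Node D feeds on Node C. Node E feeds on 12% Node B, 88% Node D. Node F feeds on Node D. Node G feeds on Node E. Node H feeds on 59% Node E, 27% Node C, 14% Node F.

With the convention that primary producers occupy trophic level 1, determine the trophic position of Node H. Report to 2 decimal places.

Node B: 1 + 1 = 2
Node C: 1 + 1 = 2
Node D: 1 + 2 = 3
Node E: 1 + (0.12×2 + 0.88×3) = 3.88
Node F: 1 + 3 = 4
Node G: 1 + 3.88 = 4.88
Node H: 1 + (0.59×3.88 + 0.27×2 + 0.14×4) = 4.3892

4.39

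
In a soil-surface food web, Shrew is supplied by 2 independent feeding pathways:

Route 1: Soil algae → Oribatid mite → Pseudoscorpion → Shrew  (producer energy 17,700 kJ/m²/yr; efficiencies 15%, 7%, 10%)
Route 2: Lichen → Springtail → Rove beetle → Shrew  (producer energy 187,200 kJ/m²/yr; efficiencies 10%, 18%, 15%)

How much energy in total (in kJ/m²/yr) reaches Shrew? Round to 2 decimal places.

Route 1: 17700 × 0.15 × 0.07 × 0.1 = 18.585 kJ/m²/yr
Route 2: 187200 × 0.1 × 0.18 × 0.15 = 505.44 kJ/m²/yr
Total at Shrew: 18.585 + 505.44 = 524.025 kJ/m²/yr

524.03 kJ/m²/yr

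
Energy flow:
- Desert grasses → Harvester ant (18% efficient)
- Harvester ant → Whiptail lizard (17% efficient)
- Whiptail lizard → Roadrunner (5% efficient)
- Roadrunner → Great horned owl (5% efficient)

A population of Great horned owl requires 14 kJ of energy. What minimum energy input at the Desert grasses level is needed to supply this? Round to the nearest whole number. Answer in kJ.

183007 kJ

Cumulative transfer efficiency: 0.18 × 0.17 × 0.05 × 0.05 = 0.0000765
Desert grasses energy = 14 / 0.0000765 = 183007 kJ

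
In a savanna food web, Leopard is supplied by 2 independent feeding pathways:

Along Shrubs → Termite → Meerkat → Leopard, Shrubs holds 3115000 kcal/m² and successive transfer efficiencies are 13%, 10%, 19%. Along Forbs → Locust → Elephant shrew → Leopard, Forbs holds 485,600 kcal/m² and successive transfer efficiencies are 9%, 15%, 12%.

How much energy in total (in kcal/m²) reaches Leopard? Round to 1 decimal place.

Via Shrubs: 3115000 × 0.13 × 0.1 × 0.19 = 7694.05 kcal/m²
Via Forbs: 485600 × 0.09 × 0.15 × 0.12 = 786.672 kcal/m²
Total at Leopard: 7694.05 + 786.672 = 8480.722 kcal/m²

8480.7 kcal/m²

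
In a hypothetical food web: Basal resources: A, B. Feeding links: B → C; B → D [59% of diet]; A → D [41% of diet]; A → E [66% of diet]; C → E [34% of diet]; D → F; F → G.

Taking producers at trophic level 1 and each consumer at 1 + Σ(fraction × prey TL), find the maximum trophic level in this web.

4

C: 1 + 1 = 2
D: 1 + (0.59×1 + 0.41×1) = 2
E: 1 + (0.66×1 + 0.34×2) = 2.34
F: 1 + 2 = 3
G: 1 + 3 = 4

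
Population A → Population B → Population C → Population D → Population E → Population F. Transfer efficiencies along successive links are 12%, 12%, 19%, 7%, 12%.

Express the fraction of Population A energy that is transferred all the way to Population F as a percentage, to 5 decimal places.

0.00230%

Product of link efficiencies: 0.12 × 0.12 × 0.19 × 0.07 × 0.12 = 0.0000229824
As a percentage: 0.0000229824 × 100 = 0.00230%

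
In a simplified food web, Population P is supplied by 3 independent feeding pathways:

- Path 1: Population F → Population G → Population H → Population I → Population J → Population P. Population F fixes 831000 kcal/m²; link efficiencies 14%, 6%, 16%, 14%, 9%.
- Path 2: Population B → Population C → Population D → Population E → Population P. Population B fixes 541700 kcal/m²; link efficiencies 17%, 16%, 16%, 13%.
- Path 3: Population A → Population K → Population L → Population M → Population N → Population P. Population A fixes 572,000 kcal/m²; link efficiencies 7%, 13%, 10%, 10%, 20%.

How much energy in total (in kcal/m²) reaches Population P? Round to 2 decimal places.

330.96 kcal/m²

Path 1: 831000 × 0.14 × 0.06 × 0.16 × 0.14 × 0.09 = 14.0724864 kcal/m²
Path 2: 541700 × 0.17 × 0.16 × 0.16 × 0.13 = 306.472192 kcal/m²
Path 3: 572000 × 0.07 × 0.13 × 0.1 × 0.1 × 0.2 = 10.4104 kcal/m²
Total at Population P: 14.0724864 + 306.472192 + 10.4104 = 330.9550784 kcal/m²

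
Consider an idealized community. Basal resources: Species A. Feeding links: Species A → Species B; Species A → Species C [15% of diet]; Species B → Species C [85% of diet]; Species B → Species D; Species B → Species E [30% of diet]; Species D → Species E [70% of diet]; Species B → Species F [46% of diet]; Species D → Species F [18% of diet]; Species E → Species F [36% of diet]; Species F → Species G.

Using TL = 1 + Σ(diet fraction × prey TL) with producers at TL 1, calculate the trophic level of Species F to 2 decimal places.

3.79

Species B: 1 + 1 = 2
Species C: 1 + (0.15×1 + 0.85×2) = 2.85
Species D: 1 + 2 = 3
Species E: 1 + (0.3×2 + 0.7×3) = 3.7
Species F: 1 + (0.46×2 + 0.18×3 + 0.36×3.7) = 3.792
Species G: 1 + 3.792 = 4.792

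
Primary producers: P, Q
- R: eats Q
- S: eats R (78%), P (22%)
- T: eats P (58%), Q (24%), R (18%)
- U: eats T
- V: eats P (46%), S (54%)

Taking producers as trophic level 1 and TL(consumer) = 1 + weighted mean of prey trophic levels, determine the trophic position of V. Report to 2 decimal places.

R: 1 + 1 = 2
S: 1 + (0.78×2 + 0.22×1) = 2.78
T: 1 + (0.58×1 + 0.24×1 + 0.18×2) = 2.18
U: 1 + 2.18 = 3.18
V: 1 + (0.46×1 + 0.54×2.78) = 2.9612

2.96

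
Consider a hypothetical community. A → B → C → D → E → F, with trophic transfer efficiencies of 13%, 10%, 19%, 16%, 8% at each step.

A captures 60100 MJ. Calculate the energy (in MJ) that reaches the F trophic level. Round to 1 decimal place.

1.9 MJ

B: 60100 × 0.13 = 7813 MJ
C: 7813 × 0.1 = 781.3 MJ
D: 781.3 × 0.19 = 148.447 MJ
E: 148.447 × 0.16 = 23.75152 MJ
F: 23.75152 × 0.08 = 1.9001216 MJ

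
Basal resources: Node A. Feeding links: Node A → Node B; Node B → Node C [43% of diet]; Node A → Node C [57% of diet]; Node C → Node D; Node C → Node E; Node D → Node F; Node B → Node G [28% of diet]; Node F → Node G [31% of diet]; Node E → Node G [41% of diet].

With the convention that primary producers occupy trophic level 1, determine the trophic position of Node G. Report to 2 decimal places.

4.34

Node B: 1 + 1 = 2
Node C: 1 + (0.43×2 + 0.57×1) = 2.43
Node D: 1 + 2.43 = 3.43
Node E: 1 + 2.43 = 3.43
Node F: 1 + 3.43 = 4.43
Node G: 1 + (0.28×2 + 0.31×4.43 + 0.41×3.43) = 4.3396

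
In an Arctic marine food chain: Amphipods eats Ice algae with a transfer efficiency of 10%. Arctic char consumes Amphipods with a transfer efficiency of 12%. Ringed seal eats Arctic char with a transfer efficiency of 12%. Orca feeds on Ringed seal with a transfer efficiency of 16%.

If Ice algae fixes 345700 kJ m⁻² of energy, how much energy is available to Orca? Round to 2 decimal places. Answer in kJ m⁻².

79.65 kJ m⁻²

Amphipods: 345700 × 0.1 = 34570 kJ m⁻²
Arctic char: 34570 × 0.12 = 4148.4 kJ m⁻²
Ringed seal: 4148.4 × 0.12 = 497.808 kJ m⁻²
Orca: 497.808 × 0.16 = 79.64928 kJ m⁻²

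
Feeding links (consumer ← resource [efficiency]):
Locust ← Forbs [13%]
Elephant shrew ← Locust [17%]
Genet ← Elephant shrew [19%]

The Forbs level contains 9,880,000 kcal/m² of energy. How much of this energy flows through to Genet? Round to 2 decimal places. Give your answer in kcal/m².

Locust: 9880000 × 0.13 = 1284400 kcal/m²
Elephant shrew: 1284400 × 0.17 = 218348 kcal/m²
Genet: 218348 × 0.19 = 41486.12 kcal/m²

41486.12 kcal/m²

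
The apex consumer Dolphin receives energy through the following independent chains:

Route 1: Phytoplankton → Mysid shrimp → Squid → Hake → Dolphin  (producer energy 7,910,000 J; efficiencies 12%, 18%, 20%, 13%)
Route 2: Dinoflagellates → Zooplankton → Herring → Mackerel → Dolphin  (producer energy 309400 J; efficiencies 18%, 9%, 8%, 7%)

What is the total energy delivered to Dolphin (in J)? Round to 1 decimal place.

Route 1: 7910000 × 0.12 × 0.18 × 0.2 × 0.13 = 4442.256 J
Route 2: 309400 × 0.18 × 0.09 × 0.08 × 0.07 = 28.068768 J
Total at Dolphin: 4442.256 + 28.068768 = 4470.324768 J

4470.3 J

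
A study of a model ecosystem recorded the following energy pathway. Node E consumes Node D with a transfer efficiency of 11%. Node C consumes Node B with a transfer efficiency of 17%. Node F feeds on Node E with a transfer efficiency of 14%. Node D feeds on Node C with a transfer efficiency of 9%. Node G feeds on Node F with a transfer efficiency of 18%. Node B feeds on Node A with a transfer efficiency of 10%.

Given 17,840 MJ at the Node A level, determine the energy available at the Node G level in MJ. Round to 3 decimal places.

0.076 MJ

Node B: 17840 × 0.1 = 1784 MJ
Node C: 1784 × 0.17 = 303.28 MJ
Node D: 303.28 × 0.09 = 27.2952 MJ
Node E: 27.2952 × 0.11 = 3.002472 MJ
Node F: 3.002472 × 0.14 = 0.42034608 MJ
Node G: 0.42034608 × 0.18 = 0.0756622944 MJ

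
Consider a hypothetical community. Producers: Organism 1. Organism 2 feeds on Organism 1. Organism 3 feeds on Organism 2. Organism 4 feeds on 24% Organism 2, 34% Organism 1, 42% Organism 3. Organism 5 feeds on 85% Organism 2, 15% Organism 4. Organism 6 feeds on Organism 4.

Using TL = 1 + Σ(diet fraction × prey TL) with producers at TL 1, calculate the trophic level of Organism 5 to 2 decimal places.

3.16

Organism 2: 1 + 1 = 2
Organism 3: 1 + 2 = 3
Organism 4: 1 + (0.24×2 + 0.34×1 + 0.42×3) = 3.08
Organism 5: 1 + (0.85×2 + 0.15×3.08) = 3.162
Organism 6: 1 + 3.08 = 4.08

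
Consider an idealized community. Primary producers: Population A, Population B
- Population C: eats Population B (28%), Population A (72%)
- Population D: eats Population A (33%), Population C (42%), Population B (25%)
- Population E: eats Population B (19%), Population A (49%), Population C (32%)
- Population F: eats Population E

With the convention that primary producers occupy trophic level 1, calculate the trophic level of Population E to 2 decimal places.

2.32

Population C: 1 + (0.28×1 + 0.72×1) = 2
Population D: 1 + (0.33×1 + 0.42×2 + 0.25×1) = 2.42
Population E: 1 + (0.19×1 + 0.49×1 + 0.32×2) = 2.32
Population F: 1 + 2.32 = 3.32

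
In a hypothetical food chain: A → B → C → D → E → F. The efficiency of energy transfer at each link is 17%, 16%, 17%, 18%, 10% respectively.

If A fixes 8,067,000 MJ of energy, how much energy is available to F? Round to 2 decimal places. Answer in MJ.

B: 8067000 × 0.17 = 1371390 MJ
C: 1371390 × 0.16 = 219422.4 MJ
D: 219422.4 × 0.17 = 37301.808 MJ
E: 37301.808 × 0.18 = 6714.32544 MJ
F: 6714.32544 × 0.1 = 671.432544 MJ

671.43 MJ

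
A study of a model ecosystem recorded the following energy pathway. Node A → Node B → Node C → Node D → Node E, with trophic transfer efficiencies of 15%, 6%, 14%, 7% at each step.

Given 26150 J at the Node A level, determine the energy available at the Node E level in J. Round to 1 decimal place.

2.3 J

Node B: 26150 × 0.15 = 3922.5 J
Node C: 3922.5 × 0.06 = 235.35 J
Node D: 235.35 × 0.14 = 32.949 J
Node E: 32.949 × 0.07 = 2.30643 J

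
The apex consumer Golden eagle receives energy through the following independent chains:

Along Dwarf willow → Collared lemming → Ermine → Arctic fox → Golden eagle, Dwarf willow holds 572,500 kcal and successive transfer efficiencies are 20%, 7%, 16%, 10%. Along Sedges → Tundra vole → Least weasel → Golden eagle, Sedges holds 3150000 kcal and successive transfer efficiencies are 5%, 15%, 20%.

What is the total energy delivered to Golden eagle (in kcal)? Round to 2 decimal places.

4853.24 kcal

Via Dwarf willow: 572500 × 0.2 × 0.07 × 0.16 × 0.1 = 128.24 kcal
Via Sedges: 3150000 × 0.05 × 0.15 × 0.2 = 4725 kcal
Total at Golden eagle: 128.24 + 4725 = 4853.24 kcal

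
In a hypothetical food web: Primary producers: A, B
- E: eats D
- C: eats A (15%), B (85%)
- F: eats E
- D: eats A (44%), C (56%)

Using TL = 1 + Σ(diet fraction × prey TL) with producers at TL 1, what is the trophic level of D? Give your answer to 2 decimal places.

2.56

C: 1 + (0.15×1 + 0.85×1) = 2
D: 1 + (0.44×1 + 0.56×2) = 2.56
E: 1 + 2.56 = 3.56
F: 1 + 3.56 = 4.56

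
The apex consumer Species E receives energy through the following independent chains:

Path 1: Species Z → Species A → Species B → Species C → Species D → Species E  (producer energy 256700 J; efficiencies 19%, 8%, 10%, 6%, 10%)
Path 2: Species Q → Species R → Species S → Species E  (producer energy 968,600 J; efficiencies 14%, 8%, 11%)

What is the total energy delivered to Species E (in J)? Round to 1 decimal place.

1195.7 J

Path 1: 256700 × 0.19 × 0.08 × 0.1 × 0.06 × 0.1 = 2.341104 J
Path 2: 968600 × 0.14 × 0.08 × 0.11 = 1193.3152 J
Total at Species E: 2.341104 + 1193.3152 = 1195.656304 J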